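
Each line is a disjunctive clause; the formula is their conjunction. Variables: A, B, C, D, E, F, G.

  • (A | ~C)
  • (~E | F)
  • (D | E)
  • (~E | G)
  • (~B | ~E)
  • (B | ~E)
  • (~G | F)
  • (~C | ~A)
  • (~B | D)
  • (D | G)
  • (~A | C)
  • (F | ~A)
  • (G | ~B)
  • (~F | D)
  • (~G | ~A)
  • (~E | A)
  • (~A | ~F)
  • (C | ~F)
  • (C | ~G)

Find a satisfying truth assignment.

A=F, B=F, C=F, D=T, E=F, F=F, G=F

Check each clause:
  1. (~C | A) — ~C is true.
  2. (F | ~E) — ~E is true.
  3. (D | E) — D is true.
  4. (~E | G) — ~E is true.
  5. (~B | ~E) — ~E is true.
  6. (~E | B) — ~E is true.
  7. (~G | F) — ~G is true.
  8. (~C | ~A) — ~C is true.
  9. (D | ~B) — D is true.
  10. (G | D) — D is true.
  11. (C | ~A) — ~A is true.
  12. (~A | F) — ~A is true.
  13. (G | ~B) — ~B is true.
  14. (~F | D) — ~F is true.
  15. (~G | ~A) — ~G is true.
  16. (~E | A) — ~E is true.
  17. (~A | ~F) — ~F is true.
  18. (C | ~F) — ~F is true.
  19. (~G | C) — ~G is true.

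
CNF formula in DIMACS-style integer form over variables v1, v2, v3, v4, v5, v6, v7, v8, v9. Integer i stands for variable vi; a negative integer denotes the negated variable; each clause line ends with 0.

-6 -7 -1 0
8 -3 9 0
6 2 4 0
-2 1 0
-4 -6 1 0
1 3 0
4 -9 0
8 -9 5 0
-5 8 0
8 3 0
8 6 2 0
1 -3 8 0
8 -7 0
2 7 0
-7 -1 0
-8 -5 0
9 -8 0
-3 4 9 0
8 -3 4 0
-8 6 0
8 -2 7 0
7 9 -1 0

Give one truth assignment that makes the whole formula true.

v1 = T, v2 = T, v3 = F, v4 = T, v5 = F, v6 = T, v7 = F, v8 = T, v9 = T

Try v1 = True.
  then v7 is forced to False.
  then v2 is forced to True.
  then v8 is forced to True.
  then v5 is forced to False.
  then v9 is forced to True.
  then v4 is forced to True.
  then v6 is forced to True.
v3 is now unconstrained; take v3 = False.
Every clause has at least one true literal under this assignment.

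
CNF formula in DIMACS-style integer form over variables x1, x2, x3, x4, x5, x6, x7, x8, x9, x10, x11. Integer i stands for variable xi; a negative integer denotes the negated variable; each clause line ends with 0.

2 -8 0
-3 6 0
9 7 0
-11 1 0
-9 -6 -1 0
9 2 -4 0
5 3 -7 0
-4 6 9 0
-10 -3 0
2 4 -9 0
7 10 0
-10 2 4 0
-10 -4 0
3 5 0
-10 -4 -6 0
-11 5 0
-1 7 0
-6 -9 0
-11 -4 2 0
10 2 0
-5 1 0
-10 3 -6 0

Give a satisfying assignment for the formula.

x1=T  x2=T  x3=F  x4=F  x5=T  x6=F  x7=T  x8=T  x9=T  x10=F  x11=F

Pure literal: x2 appears only positively; assign x2 = True.
Pure literal: x11 appears only negated; assign x11 = False.
Branch on x1: take x1 = True.
  then x7 is forced to True.
For the remaining variables, x3 = False, x4 = False, x5 = True, x6 = False, x8 = True, x9 = True, x10 = False works.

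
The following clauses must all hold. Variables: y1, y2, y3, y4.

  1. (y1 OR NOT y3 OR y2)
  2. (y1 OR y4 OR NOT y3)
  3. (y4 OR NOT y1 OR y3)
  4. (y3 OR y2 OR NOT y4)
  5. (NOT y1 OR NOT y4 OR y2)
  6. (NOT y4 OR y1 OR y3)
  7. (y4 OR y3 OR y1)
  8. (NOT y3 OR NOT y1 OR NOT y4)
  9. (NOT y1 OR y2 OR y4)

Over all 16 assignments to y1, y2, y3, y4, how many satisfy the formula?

The models are:
  y1=0 y2=1 y3=1 y4=1
  y1=1 y2=1 y3=0 y4=1
  y1=1 y2=1 y3=1 y4=0
Count: 3.

3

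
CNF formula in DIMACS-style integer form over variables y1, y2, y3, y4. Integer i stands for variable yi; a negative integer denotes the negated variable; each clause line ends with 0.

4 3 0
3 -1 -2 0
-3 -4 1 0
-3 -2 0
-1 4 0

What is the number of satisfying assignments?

The models are:
  y1=0 y2=0 y3=0 y4=1
  y1=0 y2=0 y3=1 y4=0
  y1=0 y2=1 y3=0 y4=1
  y1=1 y2=0 y3=0 y4=1
  y1=1 y2=0 y3=1 y4=1
That's 5 in total.

5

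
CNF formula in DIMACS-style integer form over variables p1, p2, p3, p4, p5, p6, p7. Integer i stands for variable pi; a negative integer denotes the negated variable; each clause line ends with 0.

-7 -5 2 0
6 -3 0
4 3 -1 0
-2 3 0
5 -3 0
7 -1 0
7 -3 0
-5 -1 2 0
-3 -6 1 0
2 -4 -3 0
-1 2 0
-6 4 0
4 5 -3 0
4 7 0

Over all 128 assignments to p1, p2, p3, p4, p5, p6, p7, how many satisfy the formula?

8

The models are:
  p1=0 p2=0 p3=0 p4=0 p5=0 p6=0 p7=1
  p1=0 p2=0 p3=0 p4=1 p5=0 p6=0 p7=0
  p1=0 p2=0 p3=0 p4=1 p5=0 p6=0 p7=1
  p1=0 p2=0 p3=0 p4=1 p5=0 p6=1 p7=0
  p1=0 p2=0 p3=0 p4=1 p5=0 p6=1 p7=1
  p1=0 p2=0 p3=0 p4=1 p5=1 p6=0 p7=0
  p1=0 p2=0 p3=0 p4=1 p5=1 p6=1 p7=0
  p1=1 p2=1 p3=1 p4=1 p5=1 p6=1 p7=1
Count: 8.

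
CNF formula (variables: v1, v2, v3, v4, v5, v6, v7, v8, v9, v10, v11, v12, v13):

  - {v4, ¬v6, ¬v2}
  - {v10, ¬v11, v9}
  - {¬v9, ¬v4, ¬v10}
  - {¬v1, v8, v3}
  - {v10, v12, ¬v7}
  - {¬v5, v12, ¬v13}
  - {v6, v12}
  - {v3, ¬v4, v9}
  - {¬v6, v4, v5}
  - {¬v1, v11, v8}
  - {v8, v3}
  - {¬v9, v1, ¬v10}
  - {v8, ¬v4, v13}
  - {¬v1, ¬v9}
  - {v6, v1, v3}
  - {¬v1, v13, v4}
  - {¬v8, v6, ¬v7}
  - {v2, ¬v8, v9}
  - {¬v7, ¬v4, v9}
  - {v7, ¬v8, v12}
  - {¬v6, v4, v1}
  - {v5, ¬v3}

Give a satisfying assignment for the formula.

Pure literal: v12 appears only positively; assign v12 = True.
Set v1 = True and propagate.
  then v9 is forced to False.
Try v2 = True.
For the remaining variables, v3 = True, v4 = True, v5 = True, v6 = True, v7 = False, v8 = True, v10 = False, v11 = False, v13 = False works.

v1=1, v2=1, v3=1, v4=1, v5=1, v6=1, v7=0, v8=1, v9=0, v10=0, v11=0, v12=1, v13=0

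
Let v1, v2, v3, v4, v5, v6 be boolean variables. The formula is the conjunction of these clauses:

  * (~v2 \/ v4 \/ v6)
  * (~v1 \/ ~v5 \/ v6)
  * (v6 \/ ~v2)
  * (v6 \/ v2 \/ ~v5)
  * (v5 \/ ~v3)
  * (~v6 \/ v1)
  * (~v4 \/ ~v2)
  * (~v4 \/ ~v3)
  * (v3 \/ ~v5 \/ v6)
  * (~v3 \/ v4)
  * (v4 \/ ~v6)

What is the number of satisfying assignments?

Satisfying assignments:
  v1=F v2=F v3=F v4=F v5=F v6=F
  v1=F v2=F v3=F v4=T v5=F v6=F
  v1=T v2=F v3=F v4=F v5=F v6=F
  v1=T v2=F v3=F v4=T v5=F v6=F
  v1=T v2=F v3=F v4=T v5=F v6=T
  v1=T v2=F v3=F v4=T v5=T v6=T
Count: 6.

6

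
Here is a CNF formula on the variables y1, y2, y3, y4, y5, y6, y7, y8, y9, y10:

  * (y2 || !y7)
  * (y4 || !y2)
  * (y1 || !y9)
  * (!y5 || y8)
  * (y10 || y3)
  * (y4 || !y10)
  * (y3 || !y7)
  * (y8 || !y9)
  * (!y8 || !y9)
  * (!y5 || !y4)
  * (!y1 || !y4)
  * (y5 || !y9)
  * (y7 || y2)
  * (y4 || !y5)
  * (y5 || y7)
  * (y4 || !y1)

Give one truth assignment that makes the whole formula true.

y3 occurs only positively in the remaining clauses — set y3 = True.
Pure literal: y9 appears only negated; assign y9 = False.
Try y1 = False.
For the remaining variables, y2 = True, y4 = True, y5 = False, y6 = False, y7 = True, y8 = True, y10 = False works.

y1 = False, y2 = True, y3 = True, y4 = True, y5 = False, y6 = False, y7 = True, y8 = True, y9 = False, y10 = False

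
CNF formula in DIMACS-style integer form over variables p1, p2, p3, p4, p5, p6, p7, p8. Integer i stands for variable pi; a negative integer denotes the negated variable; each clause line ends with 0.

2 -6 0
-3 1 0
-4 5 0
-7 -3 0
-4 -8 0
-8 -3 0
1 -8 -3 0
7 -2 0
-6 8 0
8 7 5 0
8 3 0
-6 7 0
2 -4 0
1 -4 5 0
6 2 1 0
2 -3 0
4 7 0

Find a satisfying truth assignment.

p1=True, p2=True, p3=False, p4=False, p5=False, p6=True, p7=True, p8=True

Check each clause:
  1. (p2 OR NOT p6) — p2 is true.
  2. (NOT p3 OR p1) — p1 is true.
  3. (p5 OR NOT p4) — NOT p4 is true.
  4. (NOT p7 OR NOT p3) — NOT p3 is true.
  5. (NOT p8 OR NOT p4) — NOT p4 is true.
  6. (NOT p8 OR NOT p3) — NOT p3 is true.
  7. (NOT p8 OR NOT p3 OR p1) — p1 is true.
  8. (NOT p2 OR p7) — p7 is true.
  9. (NOT p6 OR p8) — p8 is true.
  10. (p7 OR p5 OR p8) — p8 is true.
  11. (p3 OR p8) — p8 is true.
  12. (NOT p6 OR p7) — p7 is true.
  13. (NOT p4 OR p2) — p2 is true.
  14. (NOT p4 OR p5 OR p1) — p1 is true.
  15. (p2 OR p6 OR p1) — p1 is true.
  16. (NOT p3 OR p2) — p2 is true.
  17. (p4 OR p7) — p7 is true.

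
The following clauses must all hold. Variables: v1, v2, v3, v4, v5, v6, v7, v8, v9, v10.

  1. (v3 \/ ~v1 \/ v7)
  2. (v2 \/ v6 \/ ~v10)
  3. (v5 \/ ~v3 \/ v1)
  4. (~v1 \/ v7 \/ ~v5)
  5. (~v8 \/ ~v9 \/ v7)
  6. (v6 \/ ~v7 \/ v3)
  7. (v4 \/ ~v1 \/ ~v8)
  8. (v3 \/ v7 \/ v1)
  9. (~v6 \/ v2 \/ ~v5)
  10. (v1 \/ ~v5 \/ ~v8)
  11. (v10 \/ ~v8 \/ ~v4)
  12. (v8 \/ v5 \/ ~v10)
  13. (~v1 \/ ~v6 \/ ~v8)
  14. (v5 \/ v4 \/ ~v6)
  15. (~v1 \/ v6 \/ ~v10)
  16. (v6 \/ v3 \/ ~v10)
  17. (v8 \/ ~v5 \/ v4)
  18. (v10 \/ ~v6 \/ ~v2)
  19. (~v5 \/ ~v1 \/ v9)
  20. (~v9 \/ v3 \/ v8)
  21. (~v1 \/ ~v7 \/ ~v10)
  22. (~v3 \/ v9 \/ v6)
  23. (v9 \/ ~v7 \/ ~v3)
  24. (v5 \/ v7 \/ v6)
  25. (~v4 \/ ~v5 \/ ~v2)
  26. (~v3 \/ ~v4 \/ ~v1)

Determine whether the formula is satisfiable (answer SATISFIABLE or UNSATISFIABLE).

SATISFIABLE

Branch on v1: take v1 = False.
Try v2 = False.
For the remaining variables, v3 = False, v4 = True, v5 = False, v6 = True, v7 = True, v8 = False, v9 = False, v10 = False works.
So v1=F  v2=F  v3=F  v4=T  v5=F  v6=T  v7=T  v8=F  v9=F  v10=F is a satisfying assignment.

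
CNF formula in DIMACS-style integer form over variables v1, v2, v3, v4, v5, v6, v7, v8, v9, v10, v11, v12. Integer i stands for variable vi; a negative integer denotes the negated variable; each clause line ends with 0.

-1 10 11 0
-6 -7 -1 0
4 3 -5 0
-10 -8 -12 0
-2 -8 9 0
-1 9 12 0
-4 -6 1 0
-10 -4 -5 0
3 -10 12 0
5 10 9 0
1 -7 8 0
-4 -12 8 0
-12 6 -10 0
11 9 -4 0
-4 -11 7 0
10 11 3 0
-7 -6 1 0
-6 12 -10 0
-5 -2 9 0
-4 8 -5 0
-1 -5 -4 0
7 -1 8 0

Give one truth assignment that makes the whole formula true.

v1 = T, v2 = T, v3 = T, v4 = F, v5 = T, v6 = F, v7 = F, v8 = T, v9 = T, v10 = T, v11 = F, v12 = F

Pure literal: v3 appears only positively; assign v3 = True.
v9 occurs only positively in the remaining clauses — set v9 = True.
Try v1 = True.
For the remaining variables, v2 = True, v4 = False, v5 = True, v6 = False, v7 = False, v8 = True, v10 = True, v11 = False, v12 = False works.
Every clause has at least one true literal under this assignment.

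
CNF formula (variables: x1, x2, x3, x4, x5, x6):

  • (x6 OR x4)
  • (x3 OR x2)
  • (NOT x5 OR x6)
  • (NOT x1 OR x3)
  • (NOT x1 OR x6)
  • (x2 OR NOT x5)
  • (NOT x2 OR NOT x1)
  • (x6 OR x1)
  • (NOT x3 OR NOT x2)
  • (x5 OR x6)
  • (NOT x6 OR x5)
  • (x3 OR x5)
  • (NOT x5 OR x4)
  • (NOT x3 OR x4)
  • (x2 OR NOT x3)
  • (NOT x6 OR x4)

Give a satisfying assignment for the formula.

x1=False, x2=True, x3=False, x4=True, x5=True, x6=True

x4 occurs only positively in the remaining clauses — set x4 = True.
Try x1 = False.
  then x6 is forced to True.
  then x5 is forced to True.
  then x2 is forced to True.
  then x3 is forced to False.
Every clause has at least one true literal under this assignment.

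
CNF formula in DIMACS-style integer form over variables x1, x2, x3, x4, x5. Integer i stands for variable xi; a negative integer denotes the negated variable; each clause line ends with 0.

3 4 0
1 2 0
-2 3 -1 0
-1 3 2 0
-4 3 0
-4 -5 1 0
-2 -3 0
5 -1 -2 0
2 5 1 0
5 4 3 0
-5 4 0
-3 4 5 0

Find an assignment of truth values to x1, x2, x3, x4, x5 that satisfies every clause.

x1=T, x2=F, x3=T, x4=T, x5=T

Check each clause:
  1. {x4, x3} — x3 is true.
  2. {x1, x2} — x1 is true.
  3. {¬x1, ¬x2, x3} — x3 is true.
  4. {¬x1, x3, x2} — x3 is true.
  5. {x3, ¬x4} — x3 is true.
  6. {¬x5, x1, ¬x4} — x1 is true.
  7. {¬x2, ¬x3} — ¬x2 is true.
  8. {¬x2, ¬x1, x5} — x5 is true.
  9. {x1, x2, x5} — x1 is true.
  10. {x3, x4, x5} — x3 is true.
  11. {¬x5, x4} — x4 is true.
  12. {¬x3, x4, x5} — x5 is true.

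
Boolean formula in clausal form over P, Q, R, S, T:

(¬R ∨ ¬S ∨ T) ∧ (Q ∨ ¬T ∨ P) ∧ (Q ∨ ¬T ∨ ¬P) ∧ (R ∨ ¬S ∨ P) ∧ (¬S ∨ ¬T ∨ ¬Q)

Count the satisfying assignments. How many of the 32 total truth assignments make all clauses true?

Split on T, then P.
  T=1, P=1: remaining (Q,R,S) ∈ {(1,0,0); (1,1,0)} — 2.
  T=1, P=0: remaining (Q,R,S) ∈ {(1,0,0); (1,1,0)} — 2.
  T=0, P=1: Q free; 3 ways for (R,S) × 2^1 = 6.
  T=0, P=0: remaining (Q,R,S) ∈ {(0,0,0); (0,1,0); (1,0,0); (1,1,0)} — 4.
Total: 2 + 2 + 6 + 4 = 14.

14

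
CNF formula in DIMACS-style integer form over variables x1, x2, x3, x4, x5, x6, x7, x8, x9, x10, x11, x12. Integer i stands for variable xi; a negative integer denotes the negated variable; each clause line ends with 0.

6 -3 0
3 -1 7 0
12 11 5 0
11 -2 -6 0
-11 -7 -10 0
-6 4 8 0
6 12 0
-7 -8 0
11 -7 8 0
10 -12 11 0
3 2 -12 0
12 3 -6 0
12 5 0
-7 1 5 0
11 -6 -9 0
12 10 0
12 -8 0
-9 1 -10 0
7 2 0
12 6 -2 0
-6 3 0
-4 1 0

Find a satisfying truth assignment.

Pure literal: x5 appears only positively; assign x5 = True.
Try x1 = False.
  then x4 is forced to False.
Try x2 = True.
Branch on x3: take x3 = True.
  then x6 is forced to True.
  then x11 is forced to True.
  then x8 is forced to True.
  then x7 is forced to False.
  then x12 is forced to True.
The remaining clauses are satisfied by x9 = True, x10 = False.
Every clause has at least one true literal under this assignment.

x1=0, x2=1, x3=1, x4=0, x5=1, x6=1, x7=0, x8=1, x9=1, x10=0, x11=1, x12=1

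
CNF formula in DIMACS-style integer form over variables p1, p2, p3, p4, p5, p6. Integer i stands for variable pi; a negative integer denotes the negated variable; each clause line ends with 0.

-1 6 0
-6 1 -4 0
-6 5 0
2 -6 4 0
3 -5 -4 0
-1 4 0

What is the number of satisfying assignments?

Case analysis on p4 and p6:
  p4=1, p6=1: remaining (p1,p2,p3,p5) ∈ {(1,0,1,1); (1,1,1,1)} — 2.
  p4=1, p6=0: p2 free; 3 ways for (p1,p3,p5) × 2^1 = 6.
  p4=0, p6=1: remaining (p1,p2,p3,p5) ∈ {(0,1,0,1); (0,1,1,1)} — 2.
  p4=0, p6=0: forces p1=0; p2, p3, p5 free → 2^3 = 8.
Total: 2 + 6 + 2 + 8 = 18.

18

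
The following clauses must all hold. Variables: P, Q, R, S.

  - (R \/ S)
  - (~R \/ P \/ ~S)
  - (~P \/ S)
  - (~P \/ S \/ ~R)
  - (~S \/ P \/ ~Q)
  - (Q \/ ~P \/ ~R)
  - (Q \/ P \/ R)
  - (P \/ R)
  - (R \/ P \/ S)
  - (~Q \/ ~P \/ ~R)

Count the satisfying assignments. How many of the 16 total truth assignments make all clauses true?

4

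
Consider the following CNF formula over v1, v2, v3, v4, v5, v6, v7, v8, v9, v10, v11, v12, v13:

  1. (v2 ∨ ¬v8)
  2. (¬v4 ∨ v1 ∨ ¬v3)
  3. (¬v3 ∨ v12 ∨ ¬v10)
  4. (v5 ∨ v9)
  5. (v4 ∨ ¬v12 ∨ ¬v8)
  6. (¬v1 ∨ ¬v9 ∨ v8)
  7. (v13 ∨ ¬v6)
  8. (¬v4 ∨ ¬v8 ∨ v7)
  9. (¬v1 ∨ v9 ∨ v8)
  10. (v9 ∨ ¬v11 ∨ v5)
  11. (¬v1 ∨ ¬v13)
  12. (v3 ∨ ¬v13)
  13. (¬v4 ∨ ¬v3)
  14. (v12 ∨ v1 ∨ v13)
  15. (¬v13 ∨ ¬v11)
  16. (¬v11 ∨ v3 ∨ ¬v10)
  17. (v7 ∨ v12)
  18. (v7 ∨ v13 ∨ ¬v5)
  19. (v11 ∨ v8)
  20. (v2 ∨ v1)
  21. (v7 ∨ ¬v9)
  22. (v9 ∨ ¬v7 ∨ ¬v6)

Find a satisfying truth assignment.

v2 occurs only positively in the remaining clauses — set v2 = True.
Pure literal: v6 appears only negated; assign v6 = False.
Branch on v1: take v1 = True.
  then v13 is forced to False.
The remaining clauses are satisfied by v3 = False, v4 = False, v5 = True, v7 = True, v8 = True, v9 = False, v10 = False, v11 = False, v12 = False.

v1=T, v2=T, v3=F, v4=F, v5=T, v6=F, v7=T, v8=T, v9=F, v10=F, v11=F, v12=F, v13=F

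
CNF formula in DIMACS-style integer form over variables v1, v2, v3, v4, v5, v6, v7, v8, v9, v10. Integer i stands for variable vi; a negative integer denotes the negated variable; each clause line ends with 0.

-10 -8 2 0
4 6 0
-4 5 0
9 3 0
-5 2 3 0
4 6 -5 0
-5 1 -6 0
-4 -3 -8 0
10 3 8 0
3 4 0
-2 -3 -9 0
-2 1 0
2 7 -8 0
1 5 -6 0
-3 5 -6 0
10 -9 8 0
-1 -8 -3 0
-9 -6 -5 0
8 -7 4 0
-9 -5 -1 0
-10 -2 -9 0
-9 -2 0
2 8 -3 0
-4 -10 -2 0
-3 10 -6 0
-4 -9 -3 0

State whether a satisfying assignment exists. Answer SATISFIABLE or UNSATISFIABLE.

SATISFIABLE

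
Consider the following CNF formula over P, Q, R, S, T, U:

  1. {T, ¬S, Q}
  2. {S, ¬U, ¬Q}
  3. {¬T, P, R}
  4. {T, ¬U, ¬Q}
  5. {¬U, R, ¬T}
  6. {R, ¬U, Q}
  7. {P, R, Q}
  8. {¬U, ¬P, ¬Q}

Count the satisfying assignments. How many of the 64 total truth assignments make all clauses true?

Split on Q, then U.
  Q=T, U=T: remaining (P,R,S,T) ∈ {(F,T,T,T)} — 1.
  Q=T, U=F: S free; 7 ways for (P,R,T) × 2^1 = 14.
  Q=F, U=T: P free; 3 ways for (R,S,T) × 2^1 = 6.
  Q=F, U=F: 9 of the 16 assignments to (P,R,S,T) work.
Total: 1 + 14 + 6 + 9 = 30.

30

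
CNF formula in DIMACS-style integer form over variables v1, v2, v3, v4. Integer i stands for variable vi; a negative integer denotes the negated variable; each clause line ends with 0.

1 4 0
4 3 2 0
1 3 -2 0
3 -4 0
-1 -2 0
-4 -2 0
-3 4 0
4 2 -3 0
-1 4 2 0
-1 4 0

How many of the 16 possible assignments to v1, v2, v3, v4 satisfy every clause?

2

The models are:
  v1=F v2=F v3=T v4=T
  v1=T v2=F v3=T v4=T
That's 2 in total.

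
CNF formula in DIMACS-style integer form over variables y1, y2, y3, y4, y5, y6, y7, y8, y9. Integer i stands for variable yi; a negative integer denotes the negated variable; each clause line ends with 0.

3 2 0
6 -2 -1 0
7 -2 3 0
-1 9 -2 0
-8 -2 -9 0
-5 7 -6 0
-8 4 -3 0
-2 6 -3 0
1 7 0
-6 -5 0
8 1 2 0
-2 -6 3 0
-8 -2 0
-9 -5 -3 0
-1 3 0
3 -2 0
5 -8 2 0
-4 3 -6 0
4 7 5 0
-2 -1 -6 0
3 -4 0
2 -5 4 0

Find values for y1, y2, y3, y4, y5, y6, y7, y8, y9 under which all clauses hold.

y1=T, y2=F, y3=T, y4=T, y5=F, y6=F, y7=T, y8=F, y9=T

Check each clause:
  1. {y2, y3} — y3 is true.
  2. {¬y2, ¬y1, y6} — ¬y2 is true.
  3. {y3, ¬y2, y7} — y3 is true.
  4. {y9, ¬y1, ¬y2} — y9 is true.
  5. {¬y8, ¬y2, ¬y9} — ¬y8 is true.
  6. {y7, ¬y5, ¬y6} — ¬y6 is true.
  7. {y4, ¬y8, ¬y3} — ¬y8 is true.
  8. {y6, ¬y2, ¬y3} — ¬y2 is true.
  9. {y1, y7} — y1 is true.
  10. {¬y5, ¬y6} — ¬y6 is true.
  11. {y8, y2, y1} — y1 is true.
  12. {¬y6, y3, ¬y2} — ¬y6 is true.
  13. {¬y2, ¬y8} — ¬y8 is true.
  14. {¬y9, ¬y3, ¬y5} — ¬y5 is true.
  15. {¬y1, y3} — y3 is true.
  16. {y3, ¬y2} — y3 is true.
  17. {y5, ¬y8, y2} — ¬y8 is true.
  18. {¬y6, y3, ¬y4} — ¬y6 is true.
  19. {y5, y7, y4} — y4 is true.
  20. {¬y6, ¬y1, ¬y2} — ¬y6 is true.
  21. {¬y4, y3} — y3 is true.
  22. {y4, ¬y5, y2} — ¬y5 is true.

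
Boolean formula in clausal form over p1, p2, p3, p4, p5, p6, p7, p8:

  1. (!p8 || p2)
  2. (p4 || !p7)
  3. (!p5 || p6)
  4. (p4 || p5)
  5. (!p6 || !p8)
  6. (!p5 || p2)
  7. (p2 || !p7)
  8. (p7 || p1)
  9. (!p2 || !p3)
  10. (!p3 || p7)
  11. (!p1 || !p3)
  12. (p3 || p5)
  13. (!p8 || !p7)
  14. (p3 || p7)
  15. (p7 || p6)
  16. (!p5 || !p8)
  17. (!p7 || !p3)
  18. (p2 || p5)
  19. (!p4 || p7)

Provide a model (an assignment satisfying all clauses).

p1=1  p2=1  p3=0  p4=1  p5=1  p6=1  p7=1  p8=0

Check each clause:
  1. (!p8 || p2) — !p8 is true.
  2. (!p7 || p4) — p4 is true.
  3. (!p5 || p6) — p6 is true.
  4. (p5 || p4) — p4 is true.
  5. (!p8 || !p6) — !p8 is true.
  6. (p2 || !p5) — p2 is true.
  7. (!p7 || p2) — p2 is true.
  8. (p1 || p7) — p1 is true.
  9. (!p3 || !p2) — !p3 is true.
  10. (p7 || !p3) — !p3 is true.
  11. (!p1 || !p3) — !p3 is true.
  12. (p5 || p3) — p5 is true.
  13. (!p8 || !p7) — !p8 is true.
  14. (p3 || p7) — p7 is true.
  15. (p6 || p7) — p6 is true.
  16. (!p5 || !p8) — !p8 is true.
  17. (!p3 || !p7) — !p3 is true.
  18. (p2 || p5) — p2 is true.
  19. (!p4 || p7) — p7 is true.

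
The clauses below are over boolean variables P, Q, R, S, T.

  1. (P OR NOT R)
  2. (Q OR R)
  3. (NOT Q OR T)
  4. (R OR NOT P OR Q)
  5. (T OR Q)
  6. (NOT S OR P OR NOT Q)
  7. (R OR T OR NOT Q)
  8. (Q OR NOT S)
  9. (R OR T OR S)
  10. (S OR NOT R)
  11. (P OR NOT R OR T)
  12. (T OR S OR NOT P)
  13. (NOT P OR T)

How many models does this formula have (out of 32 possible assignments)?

Satisfying assignments:
  P=F Q=T R=F S=F T=T
  P=T Q=T R=F S=F T=T
  P=T Q=T R=F S=T T=T
  P=T Q=T R=T S=T T=T
That's 4 in total.

4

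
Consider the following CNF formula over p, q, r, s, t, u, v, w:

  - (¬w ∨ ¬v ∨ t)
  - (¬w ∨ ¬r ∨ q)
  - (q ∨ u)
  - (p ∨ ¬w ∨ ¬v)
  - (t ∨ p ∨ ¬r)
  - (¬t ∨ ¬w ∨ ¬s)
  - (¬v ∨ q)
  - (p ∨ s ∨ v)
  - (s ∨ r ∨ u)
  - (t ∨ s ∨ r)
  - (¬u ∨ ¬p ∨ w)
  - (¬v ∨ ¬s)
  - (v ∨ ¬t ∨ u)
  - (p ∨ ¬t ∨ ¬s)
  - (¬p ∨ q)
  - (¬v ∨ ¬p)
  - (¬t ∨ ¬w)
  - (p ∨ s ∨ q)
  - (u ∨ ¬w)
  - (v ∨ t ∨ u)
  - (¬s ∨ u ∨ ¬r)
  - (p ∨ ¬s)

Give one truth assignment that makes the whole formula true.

p=True, q=True, r=True, s=True, t=False, u=True, v=False, w=True

q occurs only positively in the remaining clauses — set q = True.
Set p = True and propagate.
  then v is forced to False.
For the remaining variables, r = True, s = True, t = False, u = True, w = True works.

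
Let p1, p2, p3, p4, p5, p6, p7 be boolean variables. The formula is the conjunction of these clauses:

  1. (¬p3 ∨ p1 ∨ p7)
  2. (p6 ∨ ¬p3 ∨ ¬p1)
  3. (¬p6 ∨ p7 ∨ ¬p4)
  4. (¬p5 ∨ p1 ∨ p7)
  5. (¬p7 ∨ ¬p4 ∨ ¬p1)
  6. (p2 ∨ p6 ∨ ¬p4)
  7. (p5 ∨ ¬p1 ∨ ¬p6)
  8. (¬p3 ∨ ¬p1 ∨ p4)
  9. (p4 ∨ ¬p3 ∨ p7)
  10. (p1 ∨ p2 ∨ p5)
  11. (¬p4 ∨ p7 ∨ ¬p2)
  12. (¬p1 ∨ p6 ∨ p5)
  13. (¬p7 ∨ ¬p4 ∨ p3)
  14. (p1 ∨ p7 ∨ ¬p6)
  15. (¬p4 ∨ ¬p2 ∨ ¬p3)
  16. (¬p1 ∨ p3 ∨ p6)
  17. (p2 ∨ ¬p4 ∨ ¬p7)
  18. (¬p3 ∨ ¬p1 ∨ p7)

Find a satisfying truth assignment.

p1 = False, p2 = True, p3 = False, p4 = False, p5 = False, p6 = False, p7 = True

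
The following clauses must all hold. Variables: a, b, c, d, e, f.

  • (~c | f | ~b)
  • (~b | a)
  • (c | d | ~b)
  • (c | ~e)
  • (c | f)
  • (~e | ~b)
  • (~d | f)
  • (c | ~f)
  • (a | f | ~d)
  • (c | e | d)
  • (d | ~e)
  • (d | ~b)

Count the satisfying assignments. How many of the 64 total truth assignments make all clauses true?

9

Case analysis on c and d:
  c=T, d=T: 5 of the 16 assignments to (a,b,e,f) work.
  c=T, d=F: remaining (a,b,e,f) ∈ {(F,F,F,F); (F,F,F,T); (T,F,F,F); (T,F,F,T)} — 4.
  c=F, d=T: a clause becomes empty — 0.
  c=F, d=F: a clause becomes empty — 0.
Total: 5 + 4 + 0 + 0 = 9.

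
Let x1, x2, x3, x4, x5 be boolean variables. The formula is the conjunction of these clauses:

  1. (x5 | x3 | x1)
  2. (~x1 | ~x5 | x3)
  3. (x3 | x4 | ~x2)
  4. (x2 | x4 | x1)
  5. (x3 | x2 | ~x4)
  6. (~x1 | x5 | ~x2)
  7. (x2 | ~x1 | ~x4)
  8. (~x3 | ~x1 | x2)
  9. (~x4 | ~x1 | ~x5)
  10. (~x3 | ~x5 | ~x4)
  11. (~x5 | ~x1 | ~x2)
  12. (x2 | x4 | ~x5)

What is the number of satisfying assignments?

6

The models are:
  x1=F x2=F x3=T x4=T x5=F
  x1=F x2=T x3=F x4=T x5=T
  x1=F x2=T x3=T x4=F x5=F
  x1=F x2=T x3=T x4=F x5=T
  x1=F x2=T x3=T x4=T x5=F
  x1=T x2=F x3=F x4=F x5=F
That's 6 in total.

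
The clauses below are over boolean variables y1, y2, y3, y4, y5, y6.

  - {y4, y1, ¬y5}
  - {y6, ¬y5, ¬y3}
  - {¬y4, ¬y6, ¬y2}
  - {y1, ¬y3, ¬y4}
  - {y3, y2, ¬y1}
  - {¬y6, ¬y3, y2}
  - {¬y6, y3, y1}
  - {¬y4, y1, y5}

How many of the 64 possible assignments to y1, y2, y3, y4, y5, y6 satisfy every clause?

Case analysis on y1 and y3:
  y1=1, y3=1: 6 of the 16 assignments to (y2,y4,y5,y6) work.
  y1=1, y3=0: y5 free; 3 ways for (y2,y4,y6) × 2^1 = 6.
  y1=0, y3=1: remaining (y2,y4,y5,y6) ∈ {(0,0,0,0); (1,0,0,0); (1,0,0,1)} — 3.
  y1=0, y3=0: remaining (y2,y4,y5,y6) ∈ {(0,0,0,0); (0,1,1,0); (1,0,0,0); (1,1,1,0)} — 4.
Total: 6 + 6 + 3 + 4 = 19.

19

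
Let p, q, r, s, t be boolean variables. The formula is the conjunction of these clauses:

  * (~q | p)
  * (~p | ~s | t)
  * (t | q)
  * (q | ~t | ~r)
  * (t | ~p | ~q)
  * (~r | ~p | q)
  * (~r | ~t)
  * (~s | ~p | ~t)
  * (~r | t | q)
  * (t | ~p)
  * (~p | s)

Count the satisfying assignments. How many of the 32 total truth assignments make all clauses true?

Satisfying assignments:
  p=F q=F r=F s=F t=T
  p=F q=F r=F s=T t=T
Count: 2.

2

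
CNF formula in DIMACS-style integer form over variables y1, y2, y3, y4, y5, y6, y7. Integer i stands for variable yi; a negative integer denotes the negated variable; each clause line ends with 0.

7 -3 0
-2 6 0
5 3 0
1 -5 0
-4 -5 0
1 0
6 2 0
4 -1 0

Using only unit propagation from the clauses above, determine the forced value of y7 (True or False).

True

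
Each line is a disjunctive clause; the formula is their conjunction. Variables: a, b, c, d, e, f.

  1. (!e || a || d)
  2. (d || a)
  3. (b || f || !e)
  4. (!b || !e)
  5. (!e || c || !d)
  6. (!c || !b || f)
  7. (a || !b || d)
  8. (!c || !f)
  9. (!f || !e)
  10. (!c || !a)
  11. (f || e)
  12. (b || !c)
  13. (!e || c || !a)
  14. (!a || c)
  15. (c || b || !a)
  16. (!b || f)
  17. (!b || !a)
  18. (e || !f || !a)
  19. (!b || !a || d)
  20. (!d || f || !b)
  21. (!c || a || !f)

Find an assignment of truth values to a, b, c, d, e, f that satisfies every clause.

Try a = False.
  then d is forced to True.
For the remaining variables, b = True, c = False, e = False, f = True works.

a=F, b=T, c=F, d=T, e=F, f=T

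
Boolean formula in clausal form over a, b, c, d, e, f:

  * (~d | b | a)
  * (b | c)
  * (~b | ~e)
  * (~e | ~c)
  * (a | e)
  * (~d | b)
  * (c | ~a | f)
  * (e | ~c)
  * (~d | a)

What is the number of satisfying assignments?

2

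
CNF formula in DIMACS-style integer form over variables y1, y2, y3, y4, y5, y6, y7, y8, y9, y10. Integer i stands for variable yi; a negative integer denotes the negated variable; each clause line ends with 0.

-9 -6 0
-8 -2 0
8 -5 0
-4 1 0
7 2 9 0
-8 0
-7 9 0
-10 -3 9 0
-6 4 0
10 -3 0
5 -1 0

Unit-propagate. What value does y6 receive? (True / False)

False

(~y8) stands alone — y8 = False.
(y8 | ~y5) with y8 = False leaves only ~y5, so y5 = False.
(y5 | ~y1): since y5 = False, the clause reduces to (~y1). y1 = False.
(~y4 | y1): since y1 = False, the clause reduces to (~y4). y4 = False.
(~y6 | y4): since y4 = False, the clause reduces to (~y6). y6 = False.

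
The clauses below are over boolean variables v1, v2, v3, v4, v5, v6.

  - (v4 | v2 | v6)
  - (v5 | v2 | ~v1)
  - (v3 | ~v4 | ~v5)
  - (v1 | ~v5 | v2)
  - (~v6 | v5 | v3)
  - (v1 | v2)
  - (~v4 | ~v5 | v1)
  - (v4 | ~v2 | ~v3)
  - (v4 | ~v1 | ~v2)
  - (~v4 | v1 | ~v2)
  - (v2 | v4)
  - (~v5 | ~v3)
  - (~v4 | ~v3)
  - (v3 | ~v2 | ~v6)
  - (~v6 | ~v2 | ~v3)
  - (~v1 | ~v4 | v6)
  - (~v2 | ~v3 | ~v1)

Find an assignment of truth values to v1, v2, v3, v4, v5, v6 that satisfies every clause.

v1 = 0, v2 = 1, v3 = 0, v4 = 0, v5 = 0, v6 = 0

Branch on v1: take v1 = False.
  then v2 is forced to True.
  then v4 is forced to False.
  then v3 is forced to False.
  then v6 is forced to False.
v5 is now unconstrained; take v5 = False.
Every clause has at least one true literal under this assignment.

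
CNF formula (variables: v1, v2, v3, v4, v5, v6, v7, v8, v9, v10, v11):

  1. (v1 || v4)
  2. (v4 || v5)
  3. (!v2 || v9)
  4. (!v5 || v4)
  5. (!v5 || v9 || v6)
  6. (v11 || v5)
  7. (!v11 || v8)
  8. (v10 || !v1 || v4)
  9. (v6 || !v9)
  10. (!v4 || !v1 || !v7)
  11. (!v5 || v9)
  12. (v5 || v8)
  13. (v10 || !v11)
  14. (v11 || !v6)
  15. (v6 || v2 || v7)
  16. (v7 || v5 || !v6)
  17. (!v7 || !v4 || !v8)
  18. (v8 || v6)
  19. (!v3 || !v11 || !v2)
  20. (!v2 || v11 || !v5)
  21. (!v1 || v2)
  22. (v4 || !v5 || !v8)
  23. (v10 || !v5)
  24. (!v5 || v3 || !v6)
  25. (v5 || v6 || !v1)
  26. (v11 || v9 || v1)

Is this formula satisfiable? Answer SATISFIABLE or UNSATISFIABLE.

SATISFIABLE

v10 occurs only positively in the remaining clauses — set v10 = True.
Try v1 = False.
  then v4 is forced to True.
Branch on v2: take v2 = False.
Set v3 = True and propagate.
For the remaining variables, v5 = True, v6 = True, v7 = False, v8 = True, v9 = True, v11 = True works.
Every clause has at least one true literal under this assignment.
So v1=F  v2=F  v3=T  v4=T  v5=T  v6=T  v7=F  v8=T  v9=T  v10=T  v11=T is a satisfying assignment.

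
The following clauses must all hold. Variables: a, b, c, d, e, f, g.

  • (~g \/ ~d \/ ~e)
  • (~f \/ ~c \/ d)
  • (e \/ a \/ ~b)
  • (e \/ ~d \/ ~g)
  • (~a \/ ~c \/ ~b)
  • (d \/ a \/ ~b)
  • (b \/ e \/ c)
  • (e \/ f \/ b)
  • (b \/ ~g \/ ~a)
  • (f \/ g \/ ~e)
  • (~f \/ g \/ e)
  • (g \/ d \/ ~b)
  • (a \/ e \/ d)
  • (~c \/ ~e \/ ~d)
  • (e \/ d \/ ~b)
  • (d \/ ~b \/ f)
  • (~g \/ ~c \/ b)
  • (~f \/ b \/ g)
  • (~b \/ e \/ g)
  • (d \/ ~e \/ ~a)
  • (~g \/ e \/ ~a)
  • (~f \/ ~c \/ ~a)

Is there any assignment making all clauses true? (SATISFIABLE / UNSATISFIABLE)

Try a = False.
For the remaining variables, b = True, c = False, d = True, e = True, f = True, g = False works.
Every clause has at least one true literal under this assignment.
So a=False, b=True, c=False, d=True, e=True, f=True, g=False is a satisfying assignment.

SATISFIABLE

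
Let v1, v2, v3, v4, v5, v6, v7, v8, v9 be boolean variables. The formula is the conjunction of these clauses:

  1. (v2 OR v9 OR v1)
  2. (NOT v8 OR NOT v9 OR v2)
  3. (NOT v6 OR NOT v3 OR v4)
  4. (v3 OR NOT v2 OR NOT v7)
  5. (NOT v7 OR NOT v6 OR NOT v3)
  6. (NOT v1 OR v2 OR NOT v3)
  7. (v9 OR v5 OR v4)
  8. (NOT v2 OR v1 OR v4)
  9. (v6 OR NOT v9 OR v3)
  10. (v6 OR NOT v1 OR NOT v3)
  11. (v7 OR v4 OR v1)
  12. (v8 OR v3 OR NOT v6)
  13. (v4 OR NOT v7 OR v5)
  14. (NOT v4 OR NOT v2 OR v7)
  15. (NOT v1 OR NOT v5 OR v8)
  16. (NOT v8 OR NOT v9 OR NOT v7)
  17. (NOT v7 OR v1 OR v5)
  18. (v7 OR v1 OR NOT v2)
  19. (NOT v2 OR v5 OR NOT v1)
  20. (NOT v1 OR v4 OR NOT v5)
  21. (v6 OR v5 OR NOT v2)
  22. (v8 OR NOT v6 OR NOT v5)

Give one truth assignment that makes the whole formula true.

v1=True, v2=False, v3=False, v4=True, v5=True, v6=True, v7=False, v8=True, v9=False

Check each clause:
  1. (v1 OR v9 OR v2) — v1 is true.
  2. (v2 OR NOT v9 OR NOT v8) — NOT v9 is true.
  3. (NOT v3 OR v4 OR NOT v6) — v4 is true.
  4. (NOT v2 OR v3 OR NOT v7) — NOT v7 is true.
  5. (NOT v6 OR NOT v7 OR NOT v3) — NOT v7 is true.
  6. (NOT v1 OR v2 OR NOT v3) — NOT v3 is true.
  7. (v4 OR v5 OR v9) — v4 is true.
  8. (v4 OR NOT v2 OR v1) — v1 is true.
  9. (v3 OR NOT v9 OR v6) — v6 is true.
  10. (NOT v1 OR v6 OR NOT v3) — NOT v3 is true.
  11. (v7 OR v1 OR v4) — v1 is true.
  12. (NOT v6 OR v3 OR v8) — v8 is true.
  13. (v4 OR v5 OR NOT v7) — NOT v7 is true.
  14. (NOT v2 OR v7 OR NOT v4) — NOT v2 is true.
  15. (NOT v1 OR v8 OR NOT v5) — v8 is true.
  16. (NOT v7 OR NOT v9 OR NOT v8) — NOT v7 is true.
  17. (NOT v7 OR v5 OR v1) — NOT v7 is true.
  18. (v7 OR v1 OR NOT v2) — v1 is true.
  19. (NOT v1 OR v5 OR NOT v2) — v5 is true.
  20. (NOT v5 OR NOT v1 OR v4) — v4 is true.
  21. (v5 OR v6 OR NOT v2) — v5 is true.
  22. (NOT v6 OR v8 OR NOT v5) — v8 is true.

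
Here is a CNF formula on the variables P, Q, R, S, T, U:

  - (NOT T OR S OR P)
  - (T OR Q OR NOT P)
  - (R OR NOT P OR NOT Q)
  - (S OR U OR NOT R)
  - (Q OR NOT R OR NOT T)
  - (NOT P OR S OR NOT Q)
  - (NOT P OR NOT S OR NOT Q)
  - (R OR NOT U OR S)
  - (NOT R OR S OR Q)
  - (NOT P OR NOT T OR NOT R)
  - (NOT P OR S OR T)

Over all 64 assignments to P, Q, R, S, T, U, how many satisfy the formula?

Split on P, then S.
  P=T, S=T: remaining (Q,R,T,U) ∈ {(F,F,T,F); (F,F,T,T)} — 2.
  P=T, S=F: remaining (Q,R,T,U) ∈ {(F,F,T,F)} — 1.
  P=F, S=T: U free; 7 ways for (Q,R,T) × 2^1 = 14.
  P=F, S=F: remaining (Q,R,T,U) ∈ {(F,F,F,F); (T,F,F,F); (T,T,F,T)} — 3.
Total: 2 + 1 + 14 + 3 = 20.

20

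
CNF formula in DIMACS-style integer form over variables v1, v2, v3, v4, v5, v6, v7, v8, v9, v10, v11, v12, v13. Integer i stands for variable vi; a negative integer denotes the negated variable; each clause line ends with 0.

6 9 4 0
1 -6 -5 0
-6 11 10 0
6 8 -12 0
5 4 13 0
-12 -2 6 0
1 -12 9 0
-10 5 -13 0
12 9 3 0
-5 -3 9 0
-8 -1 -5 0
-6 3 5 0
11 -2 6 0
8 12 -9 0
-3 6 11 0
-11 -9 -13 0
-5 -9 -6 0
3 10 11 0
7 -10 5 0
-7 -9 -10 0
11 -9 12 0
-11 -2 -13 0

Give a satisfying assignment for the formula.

v1=T, v2=F, v3=F, v4=T, v5=T, v6=T, v7=F, v8=F, v9=F, v10=T, v11=F, v12=T, v13=F

Check each clause:
  1. (v6 ∨ v9 ∨ v4) — v4 is true.
  2. (¬v5 ∨ ¬v6 ∨ v1) — v1 is true.
  3. (v11 ∨ ¬v6 ∨ v10) — v10 is true.
  4. (¬v12 ∨ v8 ∨ v6) — v6 is true.
  5. (v4 ∨ v13 ∨ v5) — v4 is true.
  6. (v6 ∨ ¬v2 ∨ ¬v12) — ¬v2 is true.
  7. (v1 ∨ ¬v12 ∨ v9) — v1 is true.
  8. (¬v10 ∨ v5 ∨ ¬v13) — ¬v13 is true.
  9. (v3 ∨ v12 ∨ v9) — v12 is true.
  10. (¬v3 ∨ ¬v5 ∨ v9) — ¬v3 is true.
  11. (¬v8 ∨ ¬v1 ∨ ¬v5) — ¬v8 is true.
  12. (¬v6 ∨ v3 ∨ v5) — v5 is true.
  13. (v6 ∨ v11 ∨ ¬v2) — ¬v2 is true.
  14. (¬v9 ∨ v8 ∨ v12) — v12 is true.
  15. (v6 ∨ ¬v3 ∨ v11) — ¬v3 is true.
  16. (¬v13 ∨ ¬v11 ∨ ¬v9) — ¬v13 is true.
  17. (¬v5 ∨ ¬v9 ∨ ¬v6) — ¬v9 is true.
  18. (v11 ∨ v10 ∨ v3) — v10 is true.
  19. (v7 ∨ ¬v10 ∨ v5) — v5 is true.
  20. (¬v7 ∨ ¬v9 ∨ ¬v10) — ¬v7 is true.
  21. (¬v9 ∨ v11 ∨ v12) — v12 is true.
  22. (¬v13 ∨ ¬v2 ∨ ¬v11) — ¬v13 is true.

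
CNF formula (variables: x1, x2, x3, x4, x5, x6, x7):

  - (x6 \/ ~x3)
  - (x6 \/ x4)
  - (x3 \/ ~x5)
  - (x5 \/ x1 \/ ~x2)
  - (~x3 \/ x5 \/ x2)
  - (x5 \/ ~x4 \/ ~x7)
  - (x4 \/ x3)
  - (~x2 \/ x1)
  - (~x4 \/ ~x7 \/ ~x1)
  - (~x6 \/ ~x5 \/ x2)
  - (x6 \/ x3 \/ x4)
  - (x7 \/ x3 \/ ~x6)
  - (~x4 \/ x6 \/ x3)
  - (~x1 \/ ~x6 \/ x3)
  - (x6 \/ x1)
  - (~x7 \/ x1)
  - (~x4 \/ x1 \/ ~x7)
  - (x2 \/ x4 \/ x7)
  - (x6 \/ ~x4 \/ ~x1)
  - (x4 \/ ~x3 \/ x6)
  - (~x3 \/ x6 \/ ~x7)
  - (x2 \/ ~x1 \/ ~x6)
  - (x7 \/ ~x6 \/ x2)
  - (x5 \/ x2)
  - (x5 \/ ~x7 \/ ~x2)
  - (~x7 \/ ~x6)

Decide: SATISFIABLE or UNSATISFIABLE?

Try x1 = True.
For the remaining variables, x2 = True, x3 = True, x4 = False, x5 = False, x6 = True, x7 = False works.
Every clause has at least one true literal under this assignment.
So x1=1  x2=1  x3=1  x4=0  x5=0  x6=1  x7=0 is a satisfying assignment.

SATISFIABLE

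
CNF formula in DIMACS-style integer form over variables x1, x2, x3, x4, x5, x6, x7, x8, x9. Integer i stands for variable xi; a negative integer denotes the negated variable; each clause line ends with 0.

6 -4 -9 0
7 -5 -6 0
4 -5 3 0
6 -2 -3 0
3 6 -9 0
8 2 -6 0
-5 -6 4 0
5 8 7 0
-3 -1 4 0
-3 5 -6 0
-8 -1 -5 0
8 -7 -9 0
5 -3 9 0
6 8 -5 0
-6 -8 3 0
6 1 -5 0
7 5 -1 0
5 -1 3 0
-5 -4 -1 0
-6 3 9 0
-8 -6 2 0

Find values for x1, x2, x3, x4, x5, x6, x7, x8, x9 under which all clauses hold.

Try x1 = False.
The remaining clauses are satisfied by x2 = True, x3 = False, x4 = True, x5 = False, x6 = False, x7 = True, x8 = True, x9 = False.
Check each clause:
  1. {¬x4, ¬x9, x6} — ¬x9 is true.
  2. {¬x6, ¬x5, x7} — ¬x6 is true.
  3. {x3, x4, ¬x5} — ¬x5 is true.
  4. {¬x3, x6, ¬x2} — ¬x3 is true.
  5. {x6, ¬x9, x3} — ¬x9 is true.
  6. {x2, ¬x6, x8} — x8 is true.
  7. {x4, ¬x6, ¬x5} — ¬x6 is true.
  8. {x5, x7, x8} — x8 is true.
  9. {¬x3, ¬x1, x4} — x4 is true.
  10. {x5, ¬x3, ¬x6} — ¬x6 is true.
  11. {¬x1, ¬x8, ¬x5} — ¬x5 is true.
  12. {¬x7, ¬x9, x8} — x8 is true.
  13. {x9, x5, ¬x3} — ¬x3 is true.
  14. {x8, x6, ¬x5} — x8 is true.
  15. {x3, ¬x6, ¬x8} — ¬x6 is true.
  16. {x1, x6, ¬x5} — ¬x5 is true.
  17. {x5, x7, ¬x1} — ¬x1 is true.
  18. {¬x1, x5, x3} — ¬x1 is true.
  19. {¬x1, ¬x4, ¬x5} — ¬x5 is true.
  20. {¬x6, x3, x9} — ¬x6 is true.
  21. {¬x6, ¬x8, x2} — x2 is true.

x1=False, x2=True, x3=False, x4=True, x5=False, x6=False, x7=True, x8=True, x9=False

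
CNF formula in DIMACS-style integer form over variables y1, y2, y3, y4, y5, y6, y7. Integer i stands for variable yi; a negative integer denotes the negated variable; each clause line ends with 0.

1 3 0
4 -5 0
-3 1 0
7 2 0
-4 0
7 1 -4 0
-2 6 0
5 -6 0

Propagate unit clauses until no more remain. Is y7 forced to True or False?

True

(~y4) is a unit clause: y4 = False.
From (y4 \/ ~y5) and y4 = False: y5 = False.
In (y5 \/ ~y6), y5 is now false; ~y6 must hold, so y6 = False.
From (y6 \/ ~y2) and y6 = False: y2 = False.
(y7 \/ y2) with y2 = False leaves only y7, so y7 = True.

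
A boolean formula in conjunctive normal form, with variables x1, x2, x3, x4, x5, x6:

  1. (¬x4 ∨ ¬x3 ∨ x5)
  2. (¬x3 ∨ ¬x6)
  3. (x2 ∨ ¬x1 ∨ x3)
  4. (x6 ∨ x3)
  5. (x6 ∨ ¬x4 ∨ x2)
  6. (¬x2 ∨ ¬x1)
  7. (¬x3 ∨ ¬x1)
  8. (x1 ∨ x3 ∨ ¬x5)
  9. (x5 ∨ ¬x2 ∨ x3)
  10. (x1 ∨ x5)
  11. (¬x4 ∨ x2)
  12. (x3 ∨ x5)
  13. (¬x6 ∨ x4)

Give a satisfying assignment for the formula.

x1 = F, x2 = F, x3 = T, x4 = F, x5 = T, x6 = F

Check each clause:
  1. (¬x4 ∨ x5 ∨ ¬x3) — ¬x4 is true.
  2. (¬x3 ∨ ¬x6) — ¬x6 is true.
  3. (x2 ∨ ¬x1 ∨ x3) — x3 is true.
  4. (x3 ∨ x6) — x3 is true.
  5. (x2 ∨ ¬x4 ∨ x6) — ¬x4 is true.
  6. (¬x2 ∨ ¬x1) — ¬x1 is true.
  7. (¬x3 ∨ ¬x1) — ¬x1 is true.
  8. (x3 ∨ ¬x5 ∨ x1) — x3 is true.
  9. (¬x2 ∨ x5 ∨ x3) — x3 is true.
  10. (x1 ∨ x5) — x5 is true.
  11. (x2 ∨ ¬x4) — ¬x4 is true.
  12. (x3 ∨ x5) — x3 is true.
  13. (¬x6 ∨ x4) — ¬x6 is true.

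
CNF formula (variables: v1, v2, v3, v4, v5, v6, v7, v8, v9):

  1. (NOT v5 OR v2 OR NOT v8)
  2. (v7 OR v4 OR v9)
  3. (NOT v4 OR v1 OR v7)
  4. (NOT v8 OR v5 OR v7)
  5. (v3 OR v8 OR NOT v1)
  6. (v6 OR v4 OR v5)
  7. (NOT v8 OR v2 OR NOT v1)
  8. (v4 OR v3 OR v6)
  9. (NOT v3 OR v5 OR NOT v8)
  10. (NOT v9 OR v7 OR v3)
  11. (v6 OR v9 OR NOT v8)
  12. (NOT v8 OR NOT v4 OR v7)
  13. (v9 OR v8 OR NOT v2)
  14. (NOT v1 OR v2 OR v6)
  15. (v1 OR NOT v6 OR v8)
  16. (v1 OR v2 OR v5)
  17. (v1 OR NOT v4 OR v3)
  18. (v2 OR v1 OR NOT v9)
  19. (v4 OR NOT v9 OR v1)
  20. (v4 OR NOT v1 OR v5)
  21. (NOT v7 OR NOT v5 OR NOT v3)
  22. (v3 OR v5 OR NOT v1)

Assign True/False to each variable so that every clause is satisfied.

Branch on v1: take v1 = True.
The remaining clauses are satisfied by v2 = True, v3 = True, v4 = True, v5 = False, v6 = False, v7 = False, v8 = False, v9 = True.
Every clause has at least one true literal under this assignment.

v1=1, v2=1, v3=1, v4=1, v5=0, v6=0, v7=0, v8=0, v9=1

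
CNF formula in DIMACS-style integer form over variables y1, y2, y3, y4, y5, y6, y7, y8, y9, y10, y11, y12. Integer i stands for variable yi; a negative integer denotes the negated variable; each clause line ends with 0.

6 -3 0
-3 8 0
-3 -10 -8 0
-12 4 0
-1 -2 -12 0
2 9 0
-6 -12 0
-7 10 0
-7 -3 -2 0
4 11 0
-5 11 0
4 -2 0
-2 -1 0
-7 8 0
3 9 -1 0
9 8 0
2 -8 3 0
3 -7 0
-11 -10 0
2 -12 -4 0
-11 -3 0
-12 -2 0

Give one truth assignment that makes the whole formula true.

y1=F, y2=F, y3=F, y4=F, y5=F, y6=T, y7=F, y8=F, y9=T, y10=F, y11=T, y12=F

Check each clause:
  1. (NOT y3 OR y6) — NOT y3 is true.
  2. (NOT y3 OR y8) — NOT y3 is true.
  3. (NOT y8 OR NOT y3 OR NOT y10) — NOT y8 is true.
  4. (NOT y12 OR y4) — NOT y12 is true.
  5. (NOT y2 OR NOT y12 OR NOT y1) — NOT y12 is true.
  6. (y2 OR y9) — y9 is true.
  7. (NOT y6 OR NOT y12) — NOT y12 is true.
  8. (y10 OR NOT y7) — NOT y7 is true.
  9. (NOT y7 OR NOT y2 OR NOT y3) — NOT y7 is true.
  10. (y4 OR y11) — y11 is true.
  11. (y11 OR NOT y5) — y11 is true.
  12. (y4 OR NOT y2) — NOT y2 is true.
  13. (NOT y1 OR NOT y2) — NOT y2 is true.
  14. (y8 OR NOT y7) — NOT y7 is true.
  15. (NOT y1 OR y9 OR y3) — y9 is true.
  16. (y8 OR y9) — y9 is true.
  17. (NOT y8 OR y2 OR y3) — NOT y8 is true.
  18. (y3 OR NOT y7) — NOT y7 is true.
  19. (NOT y11 OR NOT y10) — NOT y10 is true.
  20. (NOT y4 OR y2 OR NOT y12) — NOT y4 is true.
  21. (NOT y3 OR NOT y11) — NOT y3 is true.
  22. (NOT y2 OR NOT y12) — NOT y12 is true.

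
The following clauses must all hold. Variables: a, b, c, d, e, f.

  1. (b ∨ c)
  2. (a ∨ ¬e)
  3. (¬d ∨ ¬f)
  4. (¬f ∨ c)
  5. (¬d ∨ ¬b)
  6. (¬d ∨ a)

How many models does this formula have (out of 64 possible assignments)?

17

Split on d, then a.
  d=T, a=T: remaining (b,c,e,f) ∈ {(F,T,F,F); (F,T,T,F)} — 2.
  d=T, a=F: a clause becomes empty — 0.
  d=F, a=T: e free; 5 ways for (b,c,f) × 2^1 = 10.
  d=F, a=F: 5 of the 16 assignments to (b,c,e,f) work.
Total: 2 + 0 + 10 + 5 = 17.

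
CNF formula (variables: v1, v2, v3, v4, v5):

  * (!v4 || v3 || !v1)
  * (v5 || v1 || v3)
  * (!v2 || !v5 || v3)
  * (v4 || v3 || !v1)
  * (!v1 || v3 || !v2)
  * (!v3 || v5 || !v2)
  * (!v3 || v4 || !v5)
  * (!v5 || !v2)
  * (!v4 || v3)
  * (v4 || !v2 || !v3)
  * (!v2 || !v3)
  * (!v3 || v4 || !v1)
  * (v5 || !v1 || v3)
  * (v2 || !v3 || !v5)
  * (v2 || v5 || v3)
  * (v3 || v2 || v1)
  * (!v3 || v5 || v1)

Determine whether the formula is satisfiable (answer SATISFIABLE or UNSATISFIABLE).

Branch on v1: take v1 = True.
For the remaining variables, v2 = False, v3 = True, v4 = True, v5 = False works.
So v1=T  v2=F  v3=T  v4=T  v5=F is a satisfying assignment.

SATISFIABLE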